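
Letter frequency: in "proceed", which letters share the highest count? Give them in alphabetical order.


Word: "proceed"
Letter counts:
  'c': 1
  'd': 1
  'e': 2
  'o': 1
  'p': 1
  'r': 1
Maximum count = 2
Most frequent = 'e' (2 times each)


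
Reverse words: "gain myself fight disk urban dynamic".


Original: "gain myself fight disk urban dynamic"
Words (1..n): gain | myself | fight | disk | urban | dynamic
Reversed (n..1): dynamic | urban | disk | fight | myself | gain
Result = "dynamic urban disk fight myself gain"


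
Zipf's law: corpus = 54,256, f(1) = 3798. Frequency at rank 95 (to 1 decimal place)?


Zipf's law: f(r) = f(1) / r
f(1) = 3798
f(95) = 3798 / 95
= 40.0 occurrences


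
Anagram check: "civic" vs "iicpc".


Word 1: "civic" → sorted: cciiv
Word 2: "iicpc" → sorted: cciip
Same letters? cciiv != cciip
Anagram = No


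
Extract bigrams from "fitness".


Word: "fitness" (length 7)
Number of bigrams = 7 - 2 + 1 = 6
  Position 0: "fi"
  Position 1: "it"
  Position 2: "tn"
  Position 3: "ne"
  Position 4: "es"
  Position 5: "ss"
Bigrams = "fi", "it", "tn", "ne", "es", "ss"


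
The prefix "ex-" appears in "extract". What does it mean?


Prefix: ex-
Example: extract (ex- + tract)
Meaning = out / former


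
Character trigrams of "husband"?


Word: "husband" (length 7)
Number of trigrams = 7 - 3 + 1 = 5
  Position 0: "hus"
  Position 1: "usb"
  Position 2: "sba"
  Position 3: "ban"
  Position 4: "and"
Trigrams = "hus", "usb", "sba", "ban", "and"


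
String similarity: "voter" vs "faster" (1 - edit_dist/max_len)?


Word 1: "voter" (length 5)
Word 2: "faster" (length 6)
One optimal edit sequence:
  1. insert 'f'  (+1)
  2. substitute 'v' -> 'a'  (+1)
  3. substitute 'o' -> 's'  (+1)
  4. keep 't'
  5. keep 'e'
  6. keep 'r'
Edit distance = 3
Max length = max(5, 6) = 6
Similarity = 1 - 3/6
= 0.5000


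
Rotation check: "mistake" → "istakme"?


Word: "mistake", Candidate: "istakme"
Method: check if candidate is substring of word+word
"mistakemistake" contains "istakme"? No
Is rotation = No


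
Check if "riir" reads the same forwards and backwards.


Word: "riir"
Reversed: "riir"
Forward == Backward? riir == riir
Palindrome = Yes


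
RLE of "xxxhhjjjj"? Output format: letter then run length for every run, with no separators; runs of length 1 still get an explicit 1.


String: "xxxhhjjjj"
Scanning for consecutive runs:
  'x' x 3
  'h' x 2
  'j' x 4
RLE = "x3h2j4"


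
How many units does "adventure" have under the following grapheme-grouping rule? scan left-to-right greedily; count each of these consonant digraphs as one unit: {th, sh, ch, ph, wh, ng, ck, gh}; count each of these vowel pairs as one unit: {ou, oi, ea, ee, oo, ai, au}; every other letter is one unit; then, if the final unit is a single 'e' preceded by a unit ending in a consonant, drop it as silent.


Word: "adventure" (9 letters)
Left-to-right scan:
  (1) 'a' (letter)
  (2) 'd' (letter)
  (3) 'v' (letter)
  (4) 'e' (letter)
  (5) 'n' (letter)
  (6) 't' (letter)
  (7) 'u' (letter)
  (8) 'r' (letter)
  (9) 'e' (letter)
Units from scan: 9
Final unit is 'e' after a consonant -> drop as silent (-1)
Sound units = 8 units


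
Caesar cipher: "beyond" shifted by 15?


Word: "beyond"
Shift: 15
Each letter → (letter + shift) mod 26:
  'b' (1) + 15 = 16 → 'q'
  'e' (4) + 15 = 19 → 't'
  'y' (24) + 15 = 13 → 'n'
  'o' (14) + 15 = 3 → 'd'
  'n' (13) + 15 = 2 → 'c'
  'd' (3) + 15 = 18 → 's'
Result = "qtndcs"


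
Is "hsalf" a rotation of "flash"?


Word: "flash", Candidate: "hsalf"
Method: check if candidate is substring of word+word
"flashflash" contains "hsalf"? No
Is rotation = No


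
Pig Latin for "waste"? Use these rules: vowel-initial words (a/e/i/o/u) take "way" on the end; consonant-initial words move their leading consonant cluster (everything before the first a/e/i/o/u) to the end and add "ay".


Word: "waste"
Starts with consonant(s) → move to end, add 'ay'
Consonant cluster: "w"
Pig Latin = "asteway"


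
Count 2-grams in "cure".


Word: "cure" (length 4)
Number of 2-grams = length - 2 + 1 = 4 - 2 + 1
= 3


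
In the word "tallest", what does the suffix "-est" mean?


Suffix: -est
Example: tallest = tall + -est
Meaning = most


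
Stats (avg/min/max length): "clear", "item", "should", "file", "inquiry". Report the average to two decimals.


Lengths: "clear"=5, "item"=4, "should"=6, "file"=4, "inquiry"=7
Sum = 26, Count = 5
Average = 26/5 = 5.20
= avg=5.20, min=4, max=7


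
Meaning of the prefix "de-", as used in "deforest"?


Prefix: de-
Example: deforest = de- + forest
Meaning = remove / reverse


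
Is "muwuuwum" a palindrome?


Word: "muwuuwum"
Reversed: "muwuuwum"
Forward == Backward? muwuuwum == muwuuwum
Palindrome = Yes


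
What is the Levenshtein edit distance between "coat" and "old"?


Word 1: "coat" (length 4)
Word 2: "old" (length 3)
One optimal edit sequence (insert/delete/substitute each cost 1):
  1. delete 'c'  (+1)
  2. keep 'o'
  3. substitute 'a' -> 'l'  (+1)
  4. substitute 't' -> 'd'  (+1)
Total edit operations: 3
Edit distance = 3


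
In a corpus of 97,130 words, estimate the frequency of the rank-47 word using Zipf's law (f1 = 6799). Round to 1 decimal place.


Zipf's law: f(r) = f(1) / r
f(1) = 6799
f(47) = 6799 / 47
= 144.7 occurrences


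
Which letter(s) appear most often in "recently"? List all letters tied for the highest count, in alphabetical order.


Word: "recently"
Letter counts:
  'c': 1
  'e': 2
  'l': 1
  'n': 1
  'r': 1
  't': 1
  'y': 1
Maximum count = 2
Most frequent = 'e' (2 times each)


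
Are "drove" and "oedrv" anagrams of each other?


Word 1: "drove" → sorted: deorv
Word 2: "oedrv" → sorted: deorv
Same letters? deorv == deorv
Anagram = Yes


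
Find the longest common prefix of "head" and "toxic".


Word 1: "head"
Word 2: "toxic"
Comparing from start:
  Pos 0: 'h' != 't' (stop)
LCP = "" (length 0)


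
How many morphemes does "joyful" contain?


Word: "joyful"
Morphemes: joy | -ful
Each morpheme carries meaning
= 2 morphemes


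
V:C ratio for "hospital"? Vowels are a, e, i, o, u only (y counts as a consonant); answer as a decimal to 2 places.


Word: "hospital"
Vowels (a,e,i,o,u): 3
Consonants: 5
Ratio = 3/5
= 0.60


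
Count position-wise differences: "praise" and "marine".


Comparing character by character (same length = 6):
  Pos 0: 'p' vs 'm' !=
  Pos 1: 'r' vs 'a' !=
  Pos 2: 'a' vs 'r' !=
  Pos 3: 'i' vs 'i' =
  Pos 4: 's' vs 'n' !=
  Pos 5: 'e' vs 'e' =
Hamming distance = 4


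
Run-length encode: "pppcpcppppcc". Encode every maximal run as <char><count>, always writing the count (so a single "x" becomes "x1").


String: "pppcpcppppcc"
Scanning for consecutive runs:
  'p' x 3
  'c' x 1
  'p' x 1
  'c' x 1
  'p' x 4
  'c' x 2
RLE = "p3c1p1c1p4c2"


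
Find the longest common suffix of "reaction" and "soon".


Word 1: "reaction"
Word 2: "soon"
Comparing from end:
  Pos -1: 'n' == 'n'
  Pos -2: 'o' == 'o'
  Pos -3: 'i' != 'o' (stop)
LCS = "on" (length 2)


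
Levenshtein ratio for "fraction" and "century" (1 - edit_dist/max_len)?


Word 1: "fraction" (length 8)
Word 2: "century" (length 7)
One optimal edit sequence:
  1. delete 'f'  (+1)
  2. substitute 'r' -> 'c'  (+1)
  3. substitute 'a' -> 'e'  (+1)
  4. substitute 'c' -> 'n'  (+1)
  5. keep 't'
  6. substitute 'i' -> 'u'  (+1)
  7. substitute 'o' -> 'r'  (+1)
  8. substitute 'n' -> 'y'  (+1)
Edit distance = 7
Max length = max(8, 7) = 8
Similarity = 1 - 7/8
= 0.1250


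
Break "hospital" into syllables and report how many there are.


Word: "hospital"
Syllable breakdown: hos · pi · tal
Counting: 3 parts
= 3 syllables


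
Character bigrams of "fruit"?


Word: "fruit" (length 5)
Number of bigrams = 5 - 2 + 1 = 4
  Position 0: "fr"
  Position 1: "ru"
  Position 2: "ui"
  Position 3: "it"
Bigrams = "fr", "ru", "ui", "it"


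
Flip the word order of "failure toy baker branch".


Original: "failure toy baker branch"
Words (1..n): failure | toy | baker | branch
Reversed (n..1): branch | baker | toy | failure
Result = "branch baker toy failure"


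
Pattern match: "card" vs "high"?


Pattern of "card": [0, 1, 2, 3]
Pattern of "high": [0, 1, 2, 0]
Patterns do not match
Same pattern = No


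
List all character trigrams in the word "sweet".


Word: "sweet" (length 5)
Number of trigrams = 5 - 3 + 1 = 3
  Position 0: "swe"
  Position 1: "wee"
  Position 2: "eet"
Trigrams = "swe", "wee", "eet"


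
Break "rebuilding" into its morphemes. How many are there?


Word: "rebuilding"
Morphemes: re- + build + -ing
Each morpheme carries meaning
= 3 morphemes


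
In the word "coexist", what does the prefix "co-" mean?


Prefix: co-
Example: coexist = co- + exist
Meaning = together


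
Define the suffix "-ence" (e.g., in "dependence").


Suffix: -ence
As in: dependence -> depend + -ence
Meaning = state of


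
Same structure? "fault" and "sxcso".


Pattern of "fault": [0, 1, 2, 3, 4]
Pattern of "sxcso": [0, 1, 2, 0, 3]
Patterns do not match
Same pattern = No


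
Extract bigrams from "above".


Word: "above" (length 5)
Number of bigrams = 5 - 2 + 1 = 4
  Position 0: "ab"
  Position 1: "bo"
  Position 2: "ov"
  Position 3: "ve"
Bigrams = "ab", "bo", "ov", "ve"


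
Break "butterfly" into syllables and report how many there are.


Word: "butterfly"
Syllable breakdown: but · ter · fly
Counting: 3 parts
= 3 syllables


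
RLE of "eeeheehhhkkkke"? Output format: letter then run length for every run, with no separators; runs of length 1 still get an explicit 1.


String: "eeeheehhhkkkke"
Scanning for consecutive runs:
  'e' x 3
  'h' x 1
  'e' x 2
  'h' x 3
  'k' x 4
  'e' x 1
RLE = "e3h1e2h3k4e1"


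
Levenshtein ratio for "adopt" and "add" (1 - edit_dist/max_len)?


Word 1: "adopt" (length 5)
Word 2: "add" (length 3)
One optimal edit sequence:
  1. keep 'a'
  2. keep 'd'
  3. delete 'o'  (+1)
  4. delete 'p'  (+1)
  5. substitute 't' -> 'd'  (+1)
Edit distance = 3
Max length = max(5, 3) = 5
Similarity = 1 - 3/5
= 0.4000


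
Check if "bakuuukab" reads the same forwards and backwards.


Word: "bakuuukab"
Reversed: "bakuuukab"
Forward == Backward? bakuuukab == bakuuukab
Palindrome = Yes


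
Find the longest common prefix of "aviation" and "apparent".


Word 1: "aviation"
Word 2: "apparent"
Comparing from start:
  Pos 0: 'a' == 'a'
  Pos 1: 'v' != 'p' (stop)
LCP = "a" (length 1)


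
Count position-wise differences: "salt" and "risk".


Comparing character by character (same length = 4):
  Pos 0: 's' vs 'r' !=
  Pos 1: 'a' vs 'i' !=
  Pos 2: 'l' vs 's' !=
  Pos 3: 't' vs 'k' !=
Hamming distance = 4


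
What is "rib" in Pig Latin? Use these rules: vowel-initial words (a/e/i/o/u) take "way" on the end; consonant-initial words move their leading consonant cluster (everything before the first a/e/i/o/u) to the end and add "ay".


Word: "rib"
Starts with consonant(s) → move to end, add 'ay'
Consonant cluster: "r"
Pig Latin = "ibray"


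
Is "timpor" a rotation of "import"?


Word: "import", Candidate: "timpor"
Method: check if candidate is substring of word+word
"importimport" contains "timpor"? Yes
Is rotation = Yes


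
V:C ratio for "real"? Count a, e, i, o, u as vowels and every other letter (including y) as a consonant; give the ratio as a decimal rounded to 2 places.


Word: "real"
Vowels (a,e,i,o,u): 2
Consonants: 2
Ratio = 2/2
= 1.00


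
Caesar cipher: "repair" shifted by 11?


Word: "repair"
Shift: 11
Each letter → (letter + shift) mod 26:
  'r' (17) + 11 = 2 → 'c'
  'e' (4) + 11 = 15 → 'p'
  'p' (15) + 11 = 0 → 'a'
  'a' (0) + 11 = 11 → 'l'
  'i' (8) + 11 = 19 → 't'
  'r' (17) + 11 = 2 → 'c'
Result = "cpaltc"


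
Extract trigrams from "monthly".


Word: "monthly" (length 7)
Number of trigrams = 7 - 3 + 1 = 5
  Position 0: "mon"
  Position 1: "ont"
  Position 2: "nth"
  Position 3: "thl"
  Position 4: "hly"
Trigrams = "mon", "ont", "nth", "thl", "hly"


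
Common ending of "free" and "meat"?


Word 1: "free"
Word 2: "meat"
Comparing from end:
  Pos -1: 'e' != 't' (stop)
LCS = "" (length 0)


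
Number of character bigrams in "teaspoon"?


Word: "teaspoon" (length 8)
Number of 2-grams = length - 2 + 1 = 8 - 2 + 1
= 7


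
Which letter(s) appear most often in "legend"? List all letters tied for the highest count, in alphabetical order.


Word: "legend"
Letter counts:
  'd': 1
  'e': 2
  'g': 1
  'l': 1
  'n': 1
Maximum count = 2
Most frequent = 'e' (2 times each)


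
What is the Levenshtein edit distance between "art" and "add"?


Word 1: "art" (length 3)
Word 2: "add" (length 3)
One optimal edit sequence (insert/delete/substitute each cost 1):
  1. keep 'a'
  2. substitute 'r' -> 'd'  (+1)
  3. substitute 't' -> 'd'  (+1)
Total edit operations: 2
Edit distance = 2


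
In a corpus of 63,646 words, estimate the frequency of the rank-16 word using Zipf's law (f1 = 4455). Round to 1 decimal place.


Zipf's law: f(r) = f(1) / r
f(1) = 4455
f(16) = 4455 / 16
= 278.4 occurrences


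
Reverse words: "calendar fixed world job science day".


Original: "calendar fixed world job science day"
Words (1..n): calendar | fixed | world | job | science | day
Reversed (n..1): day | science | job | world | fixed | calendar
Result = "day science job world fixed calendar"


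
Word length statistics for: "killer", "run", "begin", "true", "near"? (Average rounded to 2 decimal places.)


Lengths: "killer"=6, "run"=3, "begin"=5, "true"=4, "near"=4
Sum = 22, Count = 5
Average = 22/5 = 4.40
= avg=4.40, min=3, max=6


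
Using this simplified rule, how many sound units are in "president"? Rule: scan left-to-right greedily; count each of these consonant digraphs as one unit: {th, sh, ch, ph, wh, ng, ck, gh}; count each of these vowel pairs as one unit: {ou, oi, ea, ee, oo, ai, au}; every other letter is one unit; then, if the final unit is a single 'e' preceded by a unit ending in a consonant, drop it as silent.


Word: "president" (9 letters)
Left-to-right scan:
  (1) 'p' (letter)
  (2) 'r' (letter)
  (3) 'e' (letter)
  (4) 's' (letter)
  (5) 'i' (letter)
  (6) 'd' (letter)
  (7) 'e' (letter)
  (8) 'n' (letter)
  (9) 't' (letter)
Units from scan: 9
Sound units = 9 units


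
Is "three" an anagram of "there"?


Word 1: "there" → sorted: eehrt
Word 2: "three" → sorted: eehrt
Same letters? eehrt == eehrt
Anagram = Yes


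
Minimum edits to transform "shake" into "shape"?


Word 1: "shake" (length 5)
Word 2: "shape" (length 5)
One optimal edit sequence (insert/delete/substitute each cost 1):
  1. keep 's'
  2. keep 'h'
  3. keep 'a'
  4. substitute 'k' -> 'p'  (+1)
  5. keep 'e'
Total edit operations: 1
Edit distance = 1


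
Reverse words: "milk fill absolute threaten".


Original: "milk fill absolute threaten"
Words (1..n): milk | fill | absolute | threaten
Reversed (n..1): threaten | absolute | fill | milk
Result = "threaten absolute fill milk"


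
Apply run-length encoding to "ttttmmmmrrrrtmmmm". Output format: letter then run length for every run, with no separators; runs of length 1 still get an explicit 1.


String: "ttttmmmmrrrrtmmmm"
Scanning for consecutive runs:
  't' x 4
  'm' x 4
  'r' x 4
  't' x 1
  'm' x 4
RLE = "t4m4r4t1m4"


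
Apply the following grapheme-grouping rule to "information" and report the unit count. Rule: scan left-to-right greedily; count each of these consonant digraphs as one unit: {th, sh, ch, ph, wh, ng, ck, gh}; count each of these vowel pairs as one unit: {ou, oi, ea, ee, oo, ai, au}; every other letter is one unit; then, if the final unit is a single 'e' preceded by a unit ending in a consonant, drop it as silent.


Word: "information" (11 letters)
Left-to-right scan:
  [1] 'i' (letter)
  [2] 'n' (letter)
  [3] 'f' (letter)
  [4] 'o' (letter)
  [5] 'r' (letter)
  [6] 'm' (letter)
  [7] 'a' (letter)
  [8] 't' (letter)
  [9] 'i' (letter)
  [10] 'o' (letter)
  [11] 'n' (letter)
Units from scan: 11
Sound units = 11 units


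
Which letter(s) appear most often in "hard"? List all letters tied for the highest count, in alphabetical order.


Word: "hard"
Letter counts:
  'a': 1
  'd': 1
  'h': 1
  'r': 1
Maximum count = 1
Most frequent = 'a', 'd', 'h', 'r' (1 time each)


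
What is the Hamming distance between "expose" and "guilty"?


Comparing character by character (same length = 6):
  Pos 0: 'e' vs 'g' !=
  Pos 1: 'x' vs 'u' !=
  Pos 2: 'p' vs 'i' !=
  Pos 3: 'o' vs 'l' !=
  Pos 4: 's' vs 't' !=
  Pos 5: 'e' vs 'y' !=
Hamming distance = 6


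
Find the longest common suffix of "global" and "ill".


Word 1: "global"
Word 2: "ill"
Comparing from end:
  Pos -1: 'l' == 'l'
  Pos -2: 'a' != 'l' (stop)
LCS = "l" (length 1)


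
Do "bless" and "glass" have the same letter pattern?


Pattern of "bless": [0, 1, 2, 3, 3]
Pattern of "glass": [0, 1, 2, 3, 3]
Patterns match
Same pattern = Yes


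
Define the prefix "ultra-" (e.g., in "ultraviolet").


Prefix: ultra-
Example: ultraviolet = ultra- + violet
Meaning = beyond


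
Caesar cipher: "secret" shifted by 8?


Word: "secret"
Shift: 8
Each letter → (letter + shift) mod 26:
  's' (18) + 8 = 0 → 'a'
  'e' (4) + 8 = 12 → 'm'
  'c' (2) + 8 = 10 → 'k'
  'r' (17) + 8 = 25 → 'z'
  'e' (4) + 8 = 12 → 'm'
  't' (19) + 8 = 1 → 'b'
Result = "amkzmb"


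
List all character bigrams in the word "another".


Word: "another" (length 7)
Number of bigrams = 7 - 2 + 1 = 6
  Position 0: "an"
  Position 1: "no"
  Position 2: "ot"
  Position 3: "th"
  Position 4: "he"
  Position 5: "er"
Bigrams = "an", "no", "ot", "th", "he", "er"


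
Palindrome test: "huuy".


Word: "huuy"
Reversed: "yuuh"
Forward == Backward? huuy != yuuh
Palindrome = No


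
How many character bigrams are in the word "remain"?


Word: "remain" (length 6)
Number of 2-grams = length - 2 + 1 = 6 - 2 + 1
= 5


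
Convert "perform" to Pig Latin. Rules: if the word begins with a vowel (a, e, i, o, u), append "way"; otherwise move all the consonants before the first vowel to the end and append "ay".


Word: "perform"
Starts with consonant(s) → move to end, add 'ay'
Consonant cluster: "p"
Pig Latin = "erformpay"


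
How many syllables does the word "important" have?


Word: "important"
Syllable breakdown: im | por | tant
Counting: 3 parts
= 3 syllables


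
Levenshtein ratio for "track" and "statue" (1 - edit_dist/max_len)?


Word 1: "track" (length 5)
Word 2: "statue" (length 6)
One optimal edit sequence:
  1. insert 's'  (+1)
  2. keep 't'
  3. substitute 'r' -> 'a'  (+1)
  4. substitute 'a' -> 't'  (+1)
  5. substitute 'c' -> 'u'  (+1)
  6. substitute 'k' -> 'e'  (+1)
Edit distance = 5
Max length = max(5, 6) = 6
Similarity = 1 - 5/6
= 0.1667


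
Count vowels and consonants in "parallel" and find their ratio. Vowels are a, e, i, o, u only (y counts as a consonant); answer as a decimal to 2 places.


Word: "parallel"
Vowels (a,e,i,o,u): 3
Consonants: 5
Ratio = 3/5
= 0.60


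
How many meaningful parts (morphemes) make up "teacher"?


Word: "teacher"
Morphemes: teach | -er
Each morpheme carries meaning
= 2 morphemes


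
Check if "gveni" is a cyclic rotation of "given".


Word: "given", Candidate: "gveni"
Method: check if candidate is substring of word+word
"givengiven" contains "gveni"? No
Is rotation = No


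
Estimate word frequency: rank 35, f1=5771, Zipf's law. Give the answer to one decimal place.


Zipf's law: f(r) = f(1) / r
f(1) = 5771
f(35) = 5771 / 35
= 164.9 occurrences


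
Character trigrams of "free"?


Word: "free" (length 4)
Number of trigrams = 4 - 3 + 1 = 2
  Position 0: "fre"
  Position 1: "ree"
Trigrams = "fre", "ree"


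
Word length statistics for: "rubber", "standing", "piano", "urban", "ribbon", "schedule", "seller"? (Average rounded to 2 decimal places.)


Lengths: "rubber"=6, "standing"=8, "piano"=5, "urban"=5, "ribbon"=6, "schedule"=8, "seller"=6
Sum = 44, Count = 7
Average = 44/7 = 6.29
= avg=6.29, min=5, max=8


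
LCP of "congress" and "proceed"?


Word 1: "congress"
Word 2: "proceed"
Comparing from start:
  Pos 0: 'c' != 'p' (stop)
LCP = "" (length 0)


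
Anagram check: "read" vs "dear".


Word 1: "read" → sorted: ader
Word 2: "dear" → sorted: ader
Same letters? ader == ader
Anagram = Yes


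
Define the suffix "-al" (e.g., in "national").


Suffix: -al
As in: national -> nation + -al
Meaning = relating to


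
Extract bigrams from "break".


Word: "break" (length 5)
Number of bigrams = 5 - 2 + 1 = 4
  Position 0: "br"
  Position 1: "re"
  Position 2: "ea"
  Position 3: "ak"
Bigrams = "br", "re", "ea", "ak"


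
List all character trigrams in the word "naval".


Word: "naval" (length 5)
Number of trigrams = 5 - 3 + 1 = 3
  Position 0: "nav"
  Position 1: "ava"
  Position 2: "val"
Trigrams = "nav", "ava", "val"


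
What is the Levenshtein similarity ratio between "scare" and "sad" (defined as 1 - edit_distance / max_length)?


Word 1: "scare" (length 5)
Word 2: "sad" (length 3)
One optimal edit sequence:
  1. keep 's'
  2. delete 'c'  (+1)
  3. keep 'a'
  4. delete 'r'  (+1)
  5. substitute 'e' -> 'd'  (+1)
Edit distance = 3
Max length = max(5, 3) = 5
Similarity = 1 - 3/5
= 0.4000


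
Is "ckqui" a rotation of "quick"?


Word: "quick", Candidate: "ckqui"
Method: check if candidate is substring of word+word
"quickquick" contains "ckqui"? Yes
Is rotation = Yes


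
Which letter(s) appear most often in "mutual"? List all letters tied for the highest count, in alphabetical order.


Word: "mutual"
Letter counts:
  'a': 1
  'l': 1
  'm': 1
  't': 1
  'u': 2
Maximum count = 2
Most frequent = 'u' (2 times each)


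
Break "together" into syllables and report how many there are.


Word: "together"
Syllable breakdown: to · geth · er
Counting: 3 parts
= 3 syllables


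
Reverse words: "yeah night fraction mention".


Original: "yeah night fraction mention"
Words (1..n): yeah | night | fraction | mention
Reversed (n..1): mention | fraction | night | yeah
Result = "mention fraction night yeah"


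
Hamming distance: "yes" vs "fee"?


Comparing character by character (same length = 3):
  Pos 0: 'y' vs 'f' !=
  Pos 1: 'e' vs 'e' =
  Pos 2: 's' vs 'e' !=
Hamming distance = 2


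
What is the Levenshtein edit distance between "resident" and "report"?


Word 1: "resident" (length 8)
Word 2: "report" (length 6)
One optimal edit sequence (insert/delete/substitute each cost 1):
  1. keep 'r'
  2. keep 'e'
  3. delete 's'  (+1)
  4. delete 'i'  (+1)
  5. substitute 'd' -> 'p'  (+1)
  6. substitute 'e' -> 'o'  (+1)
  7. substitute 'n' -> 'r'  (+1)
  8. keep 't'
Total edit operations: 5
Edit distance = 5


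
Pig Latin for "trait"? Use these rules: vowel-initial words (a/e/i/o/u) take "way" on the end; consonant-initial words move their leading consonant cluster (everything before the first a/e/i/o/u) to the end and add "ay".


Word: "trait"
Starts with consonant(s) → move to end, add 'ay'
Consonant cluster: "tr"
Pig Latin = "aittray"


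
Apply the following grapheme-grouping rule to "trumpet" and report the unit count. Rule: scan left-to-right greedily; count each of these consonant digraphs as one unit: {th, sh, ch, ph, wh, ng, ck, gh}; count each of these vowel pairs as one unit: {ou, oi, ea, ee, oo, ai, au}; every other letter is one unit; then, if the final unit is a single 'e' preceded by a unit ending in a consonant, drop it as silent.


Word: "trumpet" (7 letters)
Left-to-right scan:
  (1) 't' (letter)
  (2) 'r' (letter)
  (3) 'u' (letter)
  (4) 'm' (letter)
  (5) 'p' (letter)
  (6) 'e' (letter)
  (7) 't' (letter)
Units from scan: 7
Sound units = 7 units


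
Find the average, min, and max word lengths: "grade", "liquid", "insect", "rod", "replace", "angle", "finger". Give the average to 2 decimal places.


Lengths: "grade"=5, "liquid"=6, "insect"=6, "rod"=3, "replace"=7, "angle"=5, "finger"=6
Sum = 38, Count = 7
Average = 38/7 = 5.43
= avg=5.43, min=3, max=7


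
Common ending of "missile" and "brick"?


Word 1: "missile"
Word 2: "brick"
Comparing from end:
  Pos -1: 'e' != 'k' (stop)
LCS = "" (length 0)


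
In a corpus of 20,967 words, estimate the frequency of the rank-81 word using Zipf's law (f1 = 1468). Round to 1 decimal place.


Zipf's law: f(r) = f(1) / r
f(1) = 1468
f(81) = 1468 / 81
= 18.1 occurrences


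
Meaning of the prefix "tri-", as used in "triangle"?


Prefix: tri-
Example: triangle (tri- + angle)
Meaning = three


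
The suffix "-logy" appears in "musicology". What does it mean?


Suffix: -logy
As in: musicology -> music + -logy, with a spelling change
Meaning = study of


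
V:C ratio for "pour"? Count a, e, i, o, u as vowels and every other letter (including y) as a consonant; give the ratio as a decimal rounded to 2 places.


Word: "pour"
Vowels (a,e,i,o,u): 2
Consonants: 2
Ratio = 2/2
= 1.00


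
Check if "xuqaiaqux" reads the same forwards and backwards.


Word: "xuqaiaqux"
Reversed: "xuqaiaqux"
Forward == Backward? xuqaiaqux == xuqaiaqux
Palindrome = Yes


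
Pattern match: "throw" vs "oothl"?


Pattern of "throw": [0, 1, 2, 3, 4]
Pattern of "oothl": [0, 0, 1, 2, 3]
Patterns do not match
Same pattern = No


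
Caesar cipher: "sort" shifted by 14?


Word: "sort"
Shift: 14
Each letter → (letter + shift) mod 26:
  's' (18) + 14 = 6 → 'g'
  'o' (14) + 14 = 2 → 'c'
  'r' (17) + 14 = 5 → 'f'
  't' (19) + 14 = 7 → 'h'
Result = "gcfh"


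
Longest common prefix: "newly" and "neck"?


Word 1: "newly"
Word 2: "neck"
Comparing from start:
  Pos 0: 'n' == 'n'
  Pos 1: 'e' == 'e'
  Pos 2: 'w' != 'c' (stop)
LCP = "ne" (length 2)


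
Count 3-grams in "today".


Word: "today" (length 5)
Number of 3-grams = length - 3 + 1 = 5 - 3 + 1
= 3


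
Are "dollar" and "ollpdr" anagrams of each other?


Word 1: "dollar" → sorted: adllor
Word 2: "ollpdr" → sorted: dllopr
Same letters? adllor != dllopr
Anagram = No


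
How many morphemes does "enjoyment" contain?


Word: "enjoyment"
Morphemes: en- + joy + -ment
Each morpheme carries meaning
= 3 morphemes


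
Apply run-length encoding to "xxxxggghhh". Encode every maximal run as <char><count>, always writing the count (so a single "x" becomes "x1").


String: "xxxxggghhh"
Scanning for consecutive runs:
  'x' x 4
  'g' x 3
  'h' x 3
RLE = "x4g3h3"


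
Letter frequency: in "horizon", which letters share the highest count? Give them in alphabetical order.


Word: "horizon"
Letter counts:
  'h': 1
  'i': 1
  'n': 1
  'o': 2
  'r': 1
  'z': 1
Maximum count = 2
Most frequent = 'o' (2 times each)


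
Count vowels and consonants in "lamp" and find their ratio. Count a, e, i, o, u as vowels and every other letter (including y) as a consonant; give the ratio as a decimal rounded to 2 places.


Word: "lamp"
Vowels (a,e,i,o,u): 1
Consonants: 3
Ratio = 1/3
= 0.33


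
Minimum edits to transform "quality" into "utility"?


Word 1: "quality" (length 7)
Word 2: "utility" (length 7)
One optimal edit sequence (insert/delete/substitute each cost 1):
  1. substitute 'q' -> 'u'  (+1)
  2. substitute 'u' -> 't'  (+1)
  3. substitute 'a' -> 'i'  (+1)
  4. keep 'l'
  5. keep 'i'
  6. keep 't'
  7. keep 'y'
Total edit operations: 3
Edit distance = 3


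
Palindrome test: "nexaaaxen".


Word: "nexaaaxen"
Reversed: "nexaaaxen"
Forward == Backward? nexaaaxen == nexaaaxen
Palindrome = Yes


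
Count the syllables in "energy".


Word: "energy"
Syllable breakdown: en-er-gy
Counting: 3 parts
= 3 syllables


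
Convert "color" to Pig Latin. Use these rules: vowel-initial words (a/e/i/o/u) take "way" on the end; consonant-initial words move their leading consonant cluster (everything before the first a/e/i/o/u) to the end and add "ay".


Word: "color"
Starts with consonant(s) → move to end, add 'ay'
Consonant cluster: "c"
Pig Latin = "olorcay"


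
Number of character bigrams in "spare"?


Word: "spare" (length 5)
Number of 2-grams = length - 2 + 1 = 5 - 2 + 1
= 4


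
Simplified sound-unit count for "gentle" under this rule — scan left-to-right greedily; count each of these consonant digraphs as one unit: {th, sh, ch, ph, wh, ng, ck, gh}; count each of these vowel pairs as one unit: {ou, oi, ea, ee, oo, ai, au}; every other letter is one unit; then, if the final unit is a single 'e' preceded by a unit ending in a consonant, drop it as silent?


Word: "gentle" (6 letters)
Left-to-right scan:
  1. 'g' (letter)
  2. 'e' (letter)
  3. 'n' (letter)
  4. 't' (letter)
  5. 'l' (letter)
  6. 'e' (letter)
Units from scan: 6
Final unit is 'e' after a consonant -> drop as silent (-1)
Sound units = 5 units


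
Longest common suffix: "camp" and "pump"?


Word 1: "camp"
Word 2: "pump"
Comparing from end:
  Pos -1: 'p' == 'p'
  Pos -2: 'm' == 'm'
  Pos -3: 'a' != 'u' (stop)
LCS = "mp" (length 2)


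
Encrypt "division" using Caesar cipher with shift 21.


Word: "division"
Shift: 21
Each letter → (letter + shift) mod 26:
  'd' (3) + 21 = 24 → 'y'
  'i' (8) + 21 = 3 → 'd'
  'v' (21) + 21 = 16 → 'q'
  'i' (8) + 21 = 3 → 'd'
  's' (18) + 21 = 13 → 'n'
  'i' (8) + 21 = 3 → 'd'
  'o' (14) + 21 = 9 → 'j'
  'n' (13) + 21 = 8 → 'i'
Result = "ydqdndji"


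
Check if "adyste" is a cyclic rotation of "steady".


Word: "steady", Candidate: "adyste"
Method: check if candidate is substring of word+word
"steadysteady" contains "adyste"? Yes
Is rotation = Yes


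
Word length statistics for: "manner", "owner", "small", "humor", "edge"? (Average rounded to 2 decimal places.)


Lengths: "manner"=6, "owner"=5, "small"=5, "humor"=5, "edge"=4
Sum = 25, Count = 5
Average = 25/5 = 5.00
= avg=5.00, min=4, max=6


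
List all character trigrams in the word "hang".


Word: "hang" (length 4)
Number of trigrams = 4 - 3 + 1 = 2
  Position 0: "han"
  Position 1: "ang"
Trigrams = "han", "ang"


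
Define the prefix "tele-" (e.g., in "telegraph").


Prefix: tele-
As in: telegraph -> tele- + graph
Meaning = distant


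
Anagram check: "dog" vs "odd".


Word 1: "dog" → sorted: dgo
Word 2: "odd" → sorted: ddo
Same letters? dgo != ddo
Anagram = No


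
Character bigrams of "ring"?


Word: "ring" (length 4)
Number of bigrams = 4 - 2 + 1 = 3
  Position 0: "ri"
  Position 1: "in"
  Position 2: "ng"
Bigrams = "ri", "in", "ng"


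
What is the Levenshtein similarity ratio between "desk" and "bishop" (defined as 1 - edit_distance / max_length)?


Word 1: "desk" (length 4)
Word 2: "bishop" (length 6)
One optimal edit sequence:
  1. substitute 'd' -> 'b'  (+1)
  2. substitute 'e' -> 'i'  (+1)
  3. keep 's'
  4. insert 'h'  (+1)
  5. insert 'o'  (+1)
  6. substitute 'k' -> 'p'  (+1)
Edit distance = 5
Max length = max(4, 6) = 6
Similarity = 1 - 5/6
= 0.1667


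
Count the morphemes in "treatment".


Word: "treatment"
Morphemes: treat + -ment
Each morpheme carries meaning
= 2 morphemes


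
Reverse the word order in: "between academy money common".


Original: "between academy money common"
Words (1..n): between | academy | money | common
Reversed (n..1): common | money | academy | between
Result = "common money academy between"


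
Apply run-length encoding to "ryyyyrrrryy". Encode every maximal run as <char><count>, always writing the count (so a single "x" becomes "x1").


String: "ryyyyrrrryy"
Scanning for consecutive runs:
  'r' x 1
  'y' x 4
  'r' x 4
  'y' x 2
RLE = "r1y4r4y2"


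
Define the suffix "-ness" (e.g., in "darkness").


Suffix: -ness
Example: darkness (dark + -ness)
Meaning = state of being


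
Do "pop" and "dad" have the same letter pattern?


Pattern of "pop": [0, 1, 0]
Pattern of "dad": [0, 1, 0]
Patterns match
Same pattern = Yes


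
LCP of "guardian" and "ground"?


Word 1: "guardian"
Word 2: "ground"
Comparing from start:
  Pos 0: 'g' == 'g'
  Pos 1: 'u' != 'r' (stop)
LCP = "g" (length 1)


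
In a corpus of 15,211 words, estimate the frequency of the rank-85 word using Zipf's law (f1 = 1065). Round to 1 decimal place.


Zipf's law: f(r) = f(1) / r
f(1) = 1065
f(85) = 1065 / 85
= 12.5 occurrences


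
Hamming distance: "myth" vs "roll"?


Comparing character by character (same length = 4):
  Pos 0: 'm' vs 'r' !=
  Pos 1: 'y' vs 'o' !=
  Pos 2: 't' vs 'l' !=
  Pos 3: 'h' vs 'l' !=
Hamming distance = 4


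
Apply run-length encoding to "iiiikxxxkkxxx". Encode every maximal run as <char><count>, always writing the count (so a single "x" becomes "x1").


String: "iiiikxxxkkxxx"
Scanning for consecutive runs:
  'i' x 4
  'k' x 1
  'x' x 3
  'k' x 2
  'x' x 3
RLE = "i4k1x3k2x3"


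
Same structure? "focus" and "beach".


Pattern of "focus": [0, 1, 2, 3, 4]
Pattern of "beach": [0, 1, 2, 3, 4]
Patterns match
Same pattern = Yes


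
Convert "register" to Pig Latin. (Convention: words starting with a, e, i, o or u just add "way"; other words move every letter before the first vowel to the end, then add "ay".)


Word: "register"
Starts with consonant(s) → move to end, add 'ay'
Consonant cluster: "r"
Pig Latin = "egisterray"


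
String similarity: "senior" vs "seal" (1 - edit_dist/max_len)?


Word 1: "senior" (length 6)
Word 2: "seal" (length 4)
One optimal edit sequence:
  1. keep 's'
  2. keep 'e'
  3. delete 'n'  (+1)
  4. delete 'i'  (+1)
  5. substitute 'o' -> 'a'  (+1)
  6. substitute 'r' -> 'l'  (+1)
Edit distance = 4
Max length = max(6, 4) = 6
Similarity = 1 - 4/6
= 0.3333


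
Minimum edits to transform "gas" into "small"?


Word 1: "gas" (length 3)
Word 2: "small" (length 5)
One optimal edit sequence (insert/delete/substitute each cost 1):
  1. insert 's'  (+1)
  2. substitute 'g' -> 'm'  (+1)
  3. keep 'a'
  4. insert 'l'  (+1)
  5. substitute 's' -> 'l'  (+1)
Total edit operations: 4
Edit distance = 4


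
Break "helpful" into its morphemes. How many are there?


Word: "helpful"
Morphemes: help | -ful
Each morpheme carries meaning
= 2 morphemes


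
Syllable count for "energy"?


Word: "energy"
Syllable breakdown: en | er | gy
Counting: 3 parts
= 3 syllables


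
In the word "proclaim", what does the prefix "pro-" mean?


Prefix: pro-
As in: proclaim -> pro- + claim
Meaning = forward / in favor of


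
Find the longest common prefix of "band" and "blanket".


Word 1: "band"
Word 2: "blanket"
Comparing from start:
  Pos 0: 'b' == 'b'
  Pos 1: 'a' != 'l' (stop)
LCP = "b" (length 1)


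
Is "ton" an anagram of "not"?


Word 1: "not" → sorted: not
Word 2: "ton" → sorted: not
Same letters? not == not
Anagram = Yes


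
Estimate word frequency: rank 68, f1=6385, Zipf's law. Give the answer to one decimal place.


Zipf's law: f(r) = f(1) / r
f(1) = 6385
f(68) = 6385 / 68
= 93.9 occurrences


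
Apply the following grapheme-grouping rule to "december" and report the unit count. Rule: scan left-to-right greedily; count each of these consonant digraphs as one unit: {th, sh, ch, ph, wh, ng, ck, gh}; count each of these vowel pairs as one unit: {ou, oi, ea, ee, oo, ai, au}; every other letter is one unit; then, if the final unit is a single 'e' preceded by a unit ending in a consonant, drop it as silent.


Word: "december" (8 letters)
Left-to-right scan:
  [1] 'd' (letter)
  [2] 'e' (letter)
  [3] 'c' (letter)
  [4] 'e' (letter)
  [5] 'm' (letter)
  [6] 'b' (letter)
  [7] 'e' (letter)
  [8] 'r' (letter)
Units from scan: 8
Sound units = 8 units


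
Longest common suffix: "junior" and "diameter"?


Word 1: "junior"
Word 2: "diameter"
Comparing from end:
  Pos -1: 'r' == 'r'
  Pos -2: 'o' != 'e' (stop)
LCS = "r" (length 1)


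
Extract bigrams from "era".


Word: "era" (length 3)
Number of bigrams = 3 - 2 + 1 = 2
  Position 0: "er"
  Position 1: "ra"
Bigrams = "er", "ra"


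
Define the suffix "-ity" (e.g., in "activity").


Suffix: -ity
Example: activity (active + -ity, with a spelling change)
Meaning = quality of


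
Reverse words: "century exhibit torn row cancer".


Original: "century exhibit torn row cancer"
Words (1..n): century | exhibit | torn | row | cancer
Reversed (n..1): cancer | row | torn | exhibit | century
Result = "cancer row torn exhibit century"


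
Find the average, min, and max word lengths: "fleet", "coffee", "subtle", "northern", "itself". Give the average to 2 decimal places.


Lengths: "fleet"=5, "coffee"=6, "subtle"=6, "northern"=8, "itself"=6
Sum = 31, Count = 5
Average = 31/5 = 6.20
= avg=6.20, min=5, max=8


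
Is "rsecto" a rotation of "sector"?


Word: "sector", Candidate: "rsecto"
Method: check if candidate is substring of word+word
"sectorsector" contains "rsecto"? Yes
Is rotation = Yes


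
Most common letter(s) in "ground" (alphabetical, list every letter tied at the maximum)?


Word: "ground"
Letter counts:
  'd': 1
  'g': 1
  'n': 1
  'o': 1
  'r': 1
  'u': 1
Maximum count = 1
Most frequent = 'd', 'g', 'n', 'o', 'r', 'u' (1 time each)


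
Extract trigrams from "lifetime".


Word: "lifetime" (length 8)
Number of trigrams = 8 - 3 + 1 = 6
  Position 0: "lif"
  Position 1: "ife"
  Position 2: "fet"
  Position 3: "eti"
  Position 4: "tim"
  Position 5: "ime"
Trigrams = "lif", "ife", "fet", "eti", "tim", "ime"


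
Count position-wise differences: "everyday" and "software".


Comparing character by character (same length = 8):
  Pos 0: 'e' vs 's' !=
  Pos 1: 'v' vs 'o' !=
  Pos 2: 'e' vs 'f' !=
  Pos 3: 'r' vs 't' !=
  Pos 4: 'y' vs 'w' !=
  Pos 5: 'd' vs 'a' !=
  Pos 6: 'a' vs 'r' !=
  Pos 7: 'y' vs 'e' !=
Hamming distance = 8


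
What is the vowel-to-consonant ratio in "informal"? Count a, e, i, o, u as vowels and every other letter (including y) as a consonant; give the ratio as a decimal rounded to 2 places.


Word: "informal"
Vowels (a,e,i,o,u): 3
Consonants: 5
Ratio = 3/5
= 0.60


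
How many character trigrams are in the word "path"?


Word: "path" (length 4)
Number of 3-grams = length - 3 + 1 = 4 - 3 + 1
= 2


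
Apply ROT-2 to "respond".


Word: "respond"
Shift: 2
Each letter → (letter + shift) mod 26:
  'r' (17) + 2 = 19 → 't'
  'e' (4) + 2 = 6 → 'g'
  's' (18) + 2 = 20 → 'u'
  'p' (15) + 2 = 17 → 'r'
  'o' (14) + 2 = 16 → 'q'
  'n' (13) + 2 = 15 → 'p'
  'd' (3) + 2 = 5 → 'f'
Result = "tgurqpf"


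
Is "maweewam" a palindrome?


Word: "maweewam"
Reversed: "maweewam"
Forward == Backward? maweewam == maweewam
Palindrome = Yes


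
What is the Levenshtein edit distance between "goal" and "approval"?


Word 1: "goal" (length 4)
Word 2: "approval" (length 8)
One optimal edit sequence (insert/delete/substitute each cost 1):
  1. insert 'a'  (+1)
  2. insert 'p'  (+1)
  3. insert 'p'  (+1)
  4. substitute 'g' -> 'r'  (+1)
  5. keep 'o'
  6. insert 'v'  (+1)
  7. keep 'a'
  8. keep 'l'
Total edit operations: 5
Edit distance = 5


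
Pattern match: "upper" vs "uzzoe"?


Pattern of "upper": [0, 1, 1, 2, 3]
Pattern of "uzzoe": [0, 1, 1, 2, 3]
Patterns match
Same pattern = Yes


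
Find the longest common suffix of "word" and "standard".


Word 1: "word"
Word 2: "standard"
Comparing from end:
  Pos -1: 'd' == 'd'
  Pos -2: 'r' == 'r'
  Pos -3: 'o' != 'a' (stop)
LCS = "rd" (length 2)


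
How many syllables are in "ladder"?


Word: "ladder"
Syllable breakdown: lad · der
Counting: 2 parts
= 2 syllables


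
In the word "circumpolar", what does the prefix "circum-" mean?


Prefix: circum-
As in: circumpolar -> circum- + polar
Meaning = around


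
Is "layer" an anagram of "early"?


Word 1: "early" → sorted: aelry
Word 2: "layer" → sorted: aelry
Same letters? aelry == aelry
Anagram = Yes


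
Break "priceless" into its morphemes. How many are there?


Word: "priceless"
Morphemes: price / -less
Each morpheme carries meaning
= 2 morphemes
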